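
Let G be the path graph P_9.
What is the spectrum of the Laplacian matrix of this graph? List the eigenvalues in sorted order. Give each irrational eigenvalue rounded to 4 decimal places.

The graph has 9 vertices and degree multiset [2, 2, 2, 2, 2, 2, 2, 1, 1]; D is the diagonal matrix of degrees and L = D - A. Since every row of L sums to 0, the all-ones vector is in the kernel and 0 is an eigenvalue. The single zero eigenvalue shows the graph is connected. There is one zero in the spectrum, matching the 1 component.

[0, 0.1206, 0.4679, 1, 1.6527, 2.3473, 3, 3.5321, 3.8794]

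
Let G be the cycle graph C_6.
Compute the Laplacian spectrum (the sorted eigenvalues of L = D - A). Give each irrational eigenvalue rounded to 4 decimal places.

[0, 1, 1, 3, 3, 4]

The graph has 6 vertices and degree multiset [2, 2, 2, 2, 2, 2]; D is the diagonal matrix of degrees and L = D - A. The multiplicity of 0 as a Laplacian eigenvalue equals the number of connected components. The single zero eigenvalue shows the graph is connected.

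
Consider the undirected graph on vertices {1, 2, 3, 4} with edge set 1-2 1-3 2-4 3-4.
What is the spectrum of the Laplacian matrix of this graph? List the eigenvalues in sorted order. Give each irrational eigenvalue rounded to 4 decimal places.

Each diagonal entry of L is the vertex degree and each off-diagonal entry is -1 where an edge is present, 0 otherwise; in the order [1, 2, 3, 4] the diagonal is [2, 2, 2, 2]. The multiplicity of 0 as a Laplacian eigenvalue equals the number of connected components. The largest eigenvalue, 4, is at most the vertex count 4. The eigenvalues sum to 8, which equals trace(L) = 2|E|.

[0, 2, 2, 4]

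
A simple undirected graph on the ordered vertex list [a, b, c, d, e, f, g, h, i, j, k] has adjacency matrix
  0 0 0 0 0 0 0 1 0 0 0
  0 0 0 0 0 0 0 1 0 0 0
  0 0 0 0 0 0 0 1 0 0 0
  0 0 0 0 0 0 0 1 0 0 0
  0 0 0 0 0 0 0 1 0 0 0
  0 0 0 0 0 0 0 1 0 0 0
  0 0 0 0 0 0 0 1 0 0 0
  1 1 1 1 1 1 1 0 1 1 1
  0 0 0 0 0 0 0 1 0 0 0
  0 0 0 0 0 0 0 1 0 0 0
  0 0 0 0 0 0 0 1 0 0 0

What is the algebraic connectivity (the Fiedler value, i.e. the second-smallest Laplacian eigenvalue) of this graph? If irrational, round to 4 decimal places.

1

With the vertex order [a, b, c, d, e, f, g, h, i, j, k], the degrees are [1, 1, 1, 1, 1, 1, 1, 10, 1, 1, 1], giving D = diag(1, 1, 1, 1, 1, 1, 1, 10, 1, 1, 1) and L = D - A. The smallest Laplacian eigenvalue is always 0. The next one, lambda_2 = 1, measures how hard the graph is to disconnect: larger values mean better connectivity. The largest eigenvalue, 11, is at most the vertex count 11.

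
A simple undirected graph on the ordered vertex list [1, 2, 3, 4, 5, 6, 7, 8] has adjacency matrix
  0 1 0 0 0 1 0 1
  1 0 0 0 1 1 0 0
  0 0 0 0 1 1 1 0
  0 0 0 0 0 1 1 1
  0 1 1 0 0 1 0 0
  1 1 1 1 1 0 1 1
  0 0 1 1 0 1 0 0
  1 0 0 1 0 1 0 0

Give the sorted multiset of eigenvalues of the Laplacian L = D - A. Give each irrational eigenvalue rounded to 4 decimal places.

With the vertex order [1, 2, 3, 4, 5, 6, 7, 8], the degrees are [3, 3, 3, 3, 3, 7, 3, 3], giving D = diag(3, 3, 3, 3, 3, 7, 3, 3) and L = D - A. The multiplicity of 0 as a Laplacian eigenvalue equals the number of connected components. By the matrix-tree theorem the graph has (1/8) * product of the nonzero eigenvalues = 841 spanning trees.

[0, 1.7530, 1.7530, 3.4450, 3.4450, 4.8019, 4.8019, 8]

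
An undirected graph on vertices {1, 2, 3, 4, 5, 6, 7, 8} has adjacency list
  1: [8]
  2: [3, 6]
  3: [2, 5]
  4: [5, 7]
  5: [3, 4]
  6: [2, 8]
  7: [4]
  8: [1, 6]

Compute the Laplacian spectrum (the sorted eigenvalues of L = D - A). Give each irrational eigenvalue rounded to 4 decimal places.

[0, 0.1522, 0.5858, 1.2346, 2, 2.7654, 3.4142, 3.8478]

Each diagonal entry of L is the vertex degree and each off-diagonal entry is -1 where an edge is present, 0 otherwise; in the order [1, 2, 3, 4, 5, 6, 7, 8] the diagonal is [1, 2, 2, 2, 2, 2, 1, 2]. The multiplicity of 0 as a Laplacian eigenvalue equals the number of connected components. By the matrix-tree theorem the graph has (1/8) * product of the nonzero eigenvalues = 1 spanning tree.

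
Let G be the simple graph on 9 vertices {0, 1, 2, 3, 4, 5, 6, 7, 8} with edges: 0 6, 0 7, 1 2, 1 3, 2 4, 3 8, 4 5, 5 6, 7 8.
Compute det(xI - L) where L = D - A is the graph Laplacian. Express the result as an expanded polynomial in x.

With the vertex order [0, 1, 2, 3, 4, 5, 6, 7, 8], the degrees are [2, 2, 2, 2, 2, 2, 2, 2, 2], giving D = diag(2, 2, 2, 2, 2, 2, 2, 2, 2) and L = D - A. Computing det(xI - L) by cofactor expansion (or equivalently via sum-over-permutations) gives x^9 - 18x^8 + 135x^7 - 546x^6 + 1287x^5 - 1782x^4 + 1386x^3 - 540x^2 + 81x. The coefficient of x^8 equals -trace(L) = -18, matching the sum of degrees. There is one zero in the spectrum, matching the 1 component.

x^9 - 18x^8 + 135x^7 - 546x^6 + 1287x^5 - 1782x^4 + 1386x^3 - 540x^2 + 81x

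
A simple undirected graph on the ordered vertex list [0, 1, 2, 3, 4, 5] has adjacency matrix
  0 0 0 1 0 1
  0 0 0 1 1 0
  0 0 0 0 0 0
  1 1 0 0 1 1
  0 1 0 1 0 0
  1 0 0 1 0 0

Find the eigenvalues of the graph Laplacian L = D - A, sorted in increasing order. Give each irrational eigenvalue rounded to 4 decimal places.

With the vertex order [0, 1, 2, 3, 4, 5], the degrees are [2, 2, 0, 4, 2, 2], giving D = diag(2, 2, 0, 4, 2, 2) and L = D - A. The multiplicity of 0 as a Laplacian eigenvalue equals the number of connected components. The 2 zero eigenvalues correspond to the 2 connected components. The largest eigenvalue, 5, is at most the vertex count 6.

[0, 0, 1, 3, 3, 5]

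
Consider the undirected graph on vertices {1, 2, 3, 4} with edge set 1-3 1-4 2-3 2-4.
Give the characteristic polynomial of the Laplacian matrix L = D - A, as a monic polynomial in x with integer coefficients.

With the vertex order [1, 2, 3, 4], the degrees are [2, 2, 2, 2], giving D = diag(2, 2, 2, 2) and L = D - A. L has integer entries, so p(x) = det(xI - L) has integer coefficients. Expanding the determinant yields x^4 - 8x^3 + 20x^2 - 16x. The constant term is 0 because L is singular (the all-ones vector lies in its kernel).

x^4 - 8x^3 + 20x^2 - 16x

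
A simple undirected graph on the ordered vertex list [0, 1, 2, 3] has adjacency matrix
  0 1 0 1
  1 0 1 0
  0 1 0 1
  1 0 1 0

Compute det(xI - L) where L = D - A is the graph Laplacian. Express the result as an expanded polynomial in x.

x^4 - 8x^3 + 20x^2 - 16x

Each diagonal entry of L is the vertex degree and each off-diagonal entry is -1 where an edge is present, 0 otherwise; in the order [0, 1, 2, 3] the diagonal is [2, 2, 2, 2]. L has integer entries, so p(x) = det(xI - L) has integer coefficients. Expanding the determinant yields x^4 - 8x^3 + 20x^2 - 16x. The constant term is 0 because L is singular (the all-ones vector lies in its kernel).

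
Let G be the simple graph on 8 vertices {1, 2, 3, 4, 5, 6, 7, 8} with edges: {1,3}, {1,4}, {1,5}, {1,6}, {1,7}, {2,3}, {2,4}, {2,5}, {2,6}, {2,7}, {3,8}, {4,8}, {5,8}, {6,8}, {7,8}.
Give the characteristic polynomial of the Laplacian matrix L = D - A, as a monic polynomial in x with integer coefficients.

Each diagonal entry of L is the vertex degree and each off-diagonal entry is -1 where an edge is present, 0 otherwise; in the order [1, 2, 3, 4, 5, 6, 7, 8] the diagonal is [5, 5, 3, 3, 3, 3, 3, 5]. Computing det(xI - L) by cofactor expansion (or equivalently via sum-over-permutations) gives x^8 - 30x^7 + 375x^6 - 2540x^5 + 10095x^4 - 23598x^3 + 30105x^2 - 16200x. The constant term is 0 because L is singular (the all-ones vector lies in its kernel). There is one zero in the spectrum, matching the 1 component.

x^8 - 30x^7 + 375x^6 - 2540x^5 + 10095x^4 - 23598x^3 + 30105x^2 - 16200x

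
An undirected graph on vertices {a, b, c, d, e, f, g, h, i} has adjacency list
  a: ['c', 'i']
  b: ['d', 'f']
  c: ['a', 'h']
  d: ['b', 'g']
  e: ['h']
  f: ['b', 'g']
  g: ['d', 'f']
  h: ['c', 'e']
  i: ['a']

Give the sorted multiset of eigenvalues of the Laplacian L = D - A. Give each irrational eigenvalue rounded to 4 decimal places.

With the vertex order [a, b, c, d, e, f, g, h, i], the degrees are [2, 2, 2, 2, 1, 2, 2, 2, 1], giving D = diag(2, 2, 2, 2, 1, 2, 2, 2, 1) and L = D - A. The multiplicity of 0 as a Laplacian eigenvalue equals the number of connected components. The 2 zero eigenvalues correspond to the 2 connected components. There are 2 zeros in the spectrum, matching the 2 components.

[0, 0, 0.3820, 1.3820, 2, 2, 2.6180, 3.6180, 4]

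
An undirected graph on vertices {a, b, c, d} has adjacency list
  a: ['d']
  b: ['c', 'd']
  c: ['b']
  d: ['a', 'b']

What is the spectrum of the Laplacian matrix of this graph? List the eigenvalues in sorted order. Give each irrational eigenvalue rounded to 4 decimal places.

[0, 0.5858, 2, 3.4142]

Reading degrees in the order [a, b, c, d] gives [1, 2, 1, 2]; set D = diag(1, 2, 1, 2) and form L = D - A. Diagonalising L (or applying a numerical eigensolver to the 4x4 matrix) gives the spectrum above. The single zero eigenvalue shows the graph is connected. The largest eigenvalue, 3.4142, is at most the vertex count 4. There is one zero in the spectrum, matching the 1 component.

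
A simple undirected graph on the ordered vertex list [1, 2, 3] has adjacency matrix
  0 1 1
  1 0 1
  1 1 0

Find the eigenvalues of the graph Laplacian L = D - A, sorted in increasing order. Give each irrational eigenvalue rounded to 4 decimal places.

With the vertex order [1, 2, 3], the degrees are [2, 2, 2], giving D = diag(2, 2, 2) and L = D - A. Diagonalising L (or applying a numerical eigensolver to the 3x3 matrix) gives the spectrum above. The single zero eigenvalue shows the graph is connected. The eigenvalues sum to 6, which equals trace(L) = 2|E|. The largest eigenvalue, 3, is at most the vertex count 3.

[0, 3, 3]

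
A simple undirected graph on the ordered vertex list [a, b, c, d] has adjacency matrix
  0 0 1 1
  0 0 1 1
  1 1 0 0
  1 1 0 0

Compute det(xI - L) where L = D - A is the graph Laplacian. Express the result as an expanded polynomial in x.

x^4 - 8x^3 + 20x^2 - 16x

With the vertex order [a, b, c, d], the degrees are [2, 2, 2, 2], giving D = diag(2, 2, 2, 2) and L = D - A. The eigenvalues of L are [0, 2, 2, 4]; the characteristic polynomial is the product of (x - lambda_i), which multiplies out to x^4 - 8x^3 + 20x^2 - 16x. Since p(0) = det(-L) = 0, x divides p(x). There is one zero in the spectrum, matching the 1 component.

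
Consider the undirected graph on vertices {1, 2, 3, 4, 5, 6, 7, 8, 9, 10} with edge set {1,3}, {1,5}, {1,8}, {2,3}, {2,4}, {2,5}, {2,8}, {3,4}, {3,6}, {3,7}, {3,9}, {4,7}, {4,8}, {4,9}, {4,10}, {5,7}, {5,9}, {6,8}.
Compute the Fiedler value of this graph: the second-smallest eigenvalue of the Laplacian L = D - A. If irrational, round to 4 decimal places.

Each diagonal entry of L is the vertex degree and each off-diagonal entry is -1 where an edge is present, 0 otherwise; in the order [1, 2, 3, 4, 5, 6, 7, 8, 9, 10] the diagonal is [3, 4, 6, 6, 4, 2, 3, 4, 3, 1]. The smallest Laplacian eigenvalue is always 0. The next one, lambda_2 = 0.9056, measures how hard the graph is to disconnect: larger values mean better connectivity. The eigenvalues sum to 36, which equals trace(L) = 2|E|.

0.9056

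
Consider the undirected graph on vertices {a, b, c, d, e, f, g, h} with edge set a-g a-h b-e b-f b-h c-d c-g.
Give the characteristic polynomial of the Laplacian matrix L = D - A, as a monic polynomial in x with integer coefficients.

Reading degrees in the order [a, b, c, d, e, f, g, h] gives [2, 3, 2, 1, 1, 1, 2, 2]; set D = diag(2, 3, 2, 1, 1, 1, 2, 2) and form L = D - A. Computing det(xI - L) by cofactor expansion (or equivalently via sum-over-permutations) gives x^8 - 14x^7 + 77x^6 - 212x^5 + 309x^4 - 232x^3 + 79x^2 - 8x. Since p(0) = det(-L) = 0, x divides p(x). By the matrix-tree theorem the graph has (1/8) * product of the nonzero eigenvalues = 1 spanning tree. The largest eigenvalue, 4.2332, is at most the vertex count 8.

x^8 - 14x^7 + 77x^6 - 212x^5 + 309x^4 - 232x^3 + 79x^2 - 8x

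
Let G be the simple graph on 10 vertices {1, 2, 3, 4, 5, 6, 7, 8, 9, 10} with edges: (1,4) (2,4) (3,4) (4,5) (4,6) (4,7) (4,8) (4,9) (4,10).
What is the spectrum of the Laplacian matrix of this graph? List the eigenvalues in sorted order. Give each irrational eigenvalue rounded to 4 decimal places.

[0, 1, 1, 1, 1, 1, 1, 1, 1, 10]

With the vertex order [1, 2, 3, 4, 5, 6, 7, 8, 9, 10], the degrees are [1, 1, 1, 9, 1, 1, 1, 1, 1, 1], giving D = diag(1, 1, 1, 9, 1, 1, 1, 1, 1, 1) and L = D - A. The multiplicity of 0 as a Laplacian eigenvalue equals the number of connected components. The largest eigenvalue, 10, is at most the vertex count 10.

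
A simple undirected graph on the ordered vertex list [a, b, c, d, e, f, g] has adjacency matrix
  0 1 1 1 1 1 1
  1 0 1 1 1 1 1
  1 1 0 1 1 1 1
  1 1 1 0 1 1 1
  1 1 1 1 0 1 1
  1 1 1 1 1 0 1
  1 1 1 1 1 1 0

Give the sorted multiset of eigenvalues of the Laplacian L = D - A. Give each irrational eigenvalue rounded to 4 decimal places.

[0, 7, 7, 7, 7, 7, 7]

Reading degrees in the order [a, b, c, d, e, f, g] gives [6, 6, 6, 6, 6, 6, 6]; set D = diag(6, 6, 6, 6, 6, 6, 6) and form L = D - A. L is symmetric positive semidefinite, so every eigenvalue is real and nonnegative.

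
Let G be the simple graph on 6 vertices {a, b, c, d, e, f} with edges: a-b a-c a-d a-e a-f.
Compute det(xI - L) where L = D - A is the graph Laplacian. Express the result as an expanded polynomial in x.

Each diagonal entry of L is the vertex degree and each off-diagonal entry is -1 where an edge is present, 0 otherwise; in the order [a, b, c, d, e, f] the diagonal is [5, 1, 1, 1, 1, 1]. L has integer entries, so p(x) = det(xI - L) has integer coefficients. Expanding the determinant yields x^6 - 10x^5 + 30x^4 - 40x^3 + 25x^2 - 6x. The constant term is 0 because L is singular (the all-ones vector lies in its kernel). There is one zero in the spectrum, matching the 1 component.

x^6 - 10x^5 + 30x^4 - 40x^3 + 25x^2 - 6x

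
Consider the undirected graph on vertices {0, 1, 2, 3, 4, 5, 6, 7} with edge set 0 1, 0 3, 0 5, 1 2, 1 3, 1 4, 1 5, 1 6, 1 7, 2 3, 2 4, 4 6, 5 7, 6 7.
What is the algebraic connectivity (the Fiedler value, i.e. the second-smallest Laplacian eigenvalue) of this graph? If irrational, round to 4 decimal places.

Each diagonal entry of L is the vertex degree and each off-diagonal entry is -1 where an edge is present, 0 otherwise; in the order [0, 1, 2, 3, 4, 5, 6, 7] the diagonal is [3, 7, 3, 3, 3, 3, 3, 3]. The sorted Laplacian eigenvalues are [0, 1.7530, 1.7530, 3.4450, 3.4450, 4.8019, 4.8019, 8]; the algebraic connectivity is the second entry, 1.7530. The eigenvalues sum to 28, which equals trace(L) = 2|E|.

1.7530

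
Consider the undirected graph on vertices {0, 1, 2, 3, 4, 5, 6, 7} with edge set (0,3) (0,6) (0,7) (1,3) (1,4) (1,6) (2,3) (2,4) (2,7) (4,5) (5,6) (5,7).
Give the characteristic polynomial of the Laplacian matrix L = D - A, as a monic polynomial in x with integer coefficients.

Reading degrees in the order [0, 1, 2, 3, 4, 5, 6, 7] gives [3, 3, 3, 3, 3, 3, 3, 3]; set D = diag(3, 3, 3, 3, 3, 3, 3, 3) and form L = D - A. The eigenvalues of L are [0, 2, 2, 2, 4, 4, 4, 6]; the characteristic polynomial is the product of (x - lambda_i), which multiplies out to x^8 - 24x^7 + 240x^6 - 1296x^5 + 4080x^4 - 7488x^3 + 7424x^2 - 3072x. The constant term is 0 because L is singular (the all-ones vector lies in its kernel). The largest eigenvalue, 6, is at most the vertex count 8. The eigenvalues sum to 24, which equals trace(L) = 2|E|.

x^8 - 24x^7 + 240x^6 - 1296x^5 + 4080x^4 - 7488x^3 + 7424x^2 - 3072x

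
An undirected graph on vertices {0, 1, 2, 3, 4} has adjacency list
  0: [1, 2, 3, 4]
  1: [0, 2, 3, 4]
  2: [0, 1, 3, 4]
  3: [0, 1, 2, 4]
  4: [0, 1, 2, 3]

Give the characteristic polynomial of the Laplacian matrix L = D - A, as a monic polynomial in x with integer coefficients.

With the vertex order [0, 1, 2, 3, 4], the degrees are [4, 4, 4, 4, 4], giving D = diag(4, 4, 4, 4, 4) and L = D - A. L has integer entries, so p(x) = det(xI - L) has integer coefficients. Expanding the determinant yields x^5 - 20x^4 + 150x^3 - 500x^2 + 625x. Since p(0) = det(-L) = 0, x divides p(x).

x^5 - 20x^4 + 150x^3 - 500x^2 + 625x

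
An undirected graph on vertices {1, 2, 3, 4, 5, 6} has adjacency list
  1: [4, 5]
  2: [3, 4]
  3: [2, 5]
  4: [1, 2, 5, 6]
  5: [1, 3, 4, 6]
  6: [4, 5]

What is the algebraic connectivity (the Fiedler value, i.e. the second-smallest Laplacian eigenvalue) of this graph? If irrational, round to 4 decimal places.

1.2679

With the vertex order [1, 2, 3, 4, 5, 6], the degrees are [2, 2, 2, 4, 4, 2], giving D = diag(2, 2, 2, 4, 4, 2) and L = D - A. The sorted Laplacian eigenvalues are [0, 1.2679, 2, 2.5858, 4.7321, 5.4142]; the algebraic connectivity is the second entry, 1.2679.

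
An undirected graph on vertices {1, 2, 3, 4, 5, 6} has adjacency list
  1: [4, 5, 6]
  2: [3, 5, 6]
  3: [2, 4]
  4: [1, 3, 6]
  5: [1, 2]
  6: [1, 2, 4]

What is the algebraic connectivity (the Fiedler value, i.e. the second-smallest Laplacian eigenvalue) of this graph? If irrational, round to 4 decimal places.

Each diagonal entry of L is the vertex degree and each off-diagonal entry is -1 where an edge is present, 0 otherwise; in the order [1, 2, 3, 4, 5, 6] the diagonal is [3, 3, 2, 3, 2, 3]. The sorted Laplacian eigenvalues are [0, 1.5858, 2, 3, 4.4142, 5]; the algebraic connectivity is the second entry, 1.5858. The largest eigenvalue, 5, is at most the vertex count 6.

1.5858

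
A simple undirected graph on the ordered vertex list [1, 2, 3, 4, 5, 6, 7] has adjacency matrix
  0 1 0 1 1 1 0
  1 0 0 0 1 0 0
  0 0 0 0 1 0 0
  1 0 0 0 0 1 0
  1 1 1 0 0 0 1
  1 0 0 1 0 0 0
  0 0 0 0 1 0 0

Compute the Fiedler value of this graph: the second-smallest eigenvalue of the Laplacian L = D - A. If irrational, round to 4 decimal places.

Reading degrees in the order [1, 2, 3, 4, 5, 6, 7] gives [4, 2, 1, 2, 4, 2, 1]; set D = diag(4, 2, 1, 2, 4, 2, 1) and form L = D - A. The smallest Laplacian eigenvalue is always 0. The next one, lambda_2 = 0.5505, measures how hard the graph is to disconnect: larger values mean better connectivity. By the matrix-tree theorem the graph has (1/7) * product of the nonzero eigenvalues = 9 spanning trees.

0.5505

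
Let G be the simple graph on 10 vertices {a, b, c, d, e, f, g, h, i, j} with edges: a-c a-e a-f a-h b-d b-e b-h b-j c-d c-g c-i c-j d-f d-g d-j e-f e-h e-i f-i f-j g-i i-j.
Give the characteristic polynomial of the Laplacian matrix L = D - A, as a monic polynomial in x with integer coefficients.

Each diagonal entry of L is the vertex degree and each off-diagonal entry is -1 where an edge is present, 0 otherwise; in the order [a, b, c, d, e, f, g, h, i, j] the diagonal is [4, 4, 5, 5, 5, 5, 3, 3, 5, 5]. L has integer entries, so p(x) = det(xI - L) has integer coefficients. Expanding the determinant yields x^10 - 44x^9 + 846x^8 - 9318x^7 + 64697x^6 - 293154x^5 + 865007x^4 - 1598268x^3 + 1671667x^2 - 750010x. The constant term is 0 because L is singular (the all-ones vector lies in its kernel). The eigenvalues sum to 44, which equals trace(L) = 2|E|. There is one zero in the spectrum, matching the 1 component.

x^10 - 44x^9 + 846x^8 - 9318x^7 + 64697x^6 - 293154x^5 + 865007x^4 - 1598268x^3 + 1671667x^2 - 750010x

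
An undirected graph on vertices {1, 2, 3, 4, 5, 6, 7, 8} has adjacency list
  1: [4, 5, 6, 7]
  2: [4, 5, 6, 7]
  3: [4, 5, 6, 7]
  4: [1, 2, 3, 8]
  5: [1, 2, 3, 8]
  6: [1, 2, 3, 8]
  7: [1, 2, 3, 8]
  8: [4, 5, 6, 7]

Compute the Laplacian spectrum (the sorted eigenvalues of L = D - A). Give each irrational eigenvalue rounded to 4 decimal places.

[0, 4, 4, 4, 4, 4, 4, 8]

With the vertex order [1, 2, 3, 4, 5, 6, 7, 8], the degrees are [4, 4, 4, 4, 4, 4, 4, 4], giving D = diag(4, 4, 4, 4, 4, 4, 4, 4) and L = D - A. Since every row of L sums to 0, the all-ones vector is in the kernel and 0 is an eigenvalue. There is one zero in the spectrum, matching the 1 component. The eigenvalues sum to 32, which equals trace(L) = 2|E|.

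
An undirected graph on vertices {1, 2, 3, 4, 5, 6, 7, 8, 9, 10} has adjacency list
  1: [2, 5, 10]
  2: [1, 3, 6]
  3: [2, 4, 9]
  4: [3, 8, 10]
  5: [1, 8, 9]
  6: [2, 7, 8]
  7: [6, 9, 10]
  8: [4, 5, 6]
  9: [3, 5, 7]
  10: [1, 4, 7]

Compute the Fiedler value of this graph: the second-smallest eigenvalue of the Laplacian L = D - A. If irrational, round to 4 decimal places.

Reading degrees in the order [1, 2, 3, 4, 5, 6, 7, 8, 9, 10] gives [3, 3, 3, 3, 3, 3, 3, 3, 3, 3]; set D = diag(3, 3, 3, 3, 3, 3, 3, 3, 3, 3) and form L = D - A. The smallest Laplacian eigenvalue is always 0. The next one, lambda_2 = 2, measures how hard the graph is to disconnect: larger values mean better connectivity. By the matrix-tree theorem the graph has (1/10) * product of the nonzero eigenvalues = 2000 spanning trees.

2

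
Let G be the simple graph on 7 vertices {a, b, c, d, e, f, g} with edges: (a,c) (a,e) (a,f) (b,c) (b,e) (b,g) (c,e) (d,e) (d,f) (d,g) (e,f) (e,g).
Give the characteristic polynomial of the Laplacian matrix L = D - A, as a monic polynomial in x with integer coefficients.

Reading degrees in the order [a, b, c, d, e, f, g] gives [3, 3, 3, 3, 6, 3, 3]; set D = diag(3, 3, 3, 3, 6, 3, 3) and form L = D - A. The eigenvalues of L are [0, 2, 2, 4, 4, 5, 7]; the characteristic polynomial is the product of (x - lambda_i), which multiplies out to x^7 - 24x^6 + 231x^5 - 1140x^4 + 3036x^3 - 4128x^2 + 2240x. Since p(0) = det(-L) = 0, x divides p(x). There is one zero in the spectrum, matching the 1 component.

x^7 - 24x^6 + 231x^5 - 1140x^4 + 3036x^3 - 4128x^2 + 2240x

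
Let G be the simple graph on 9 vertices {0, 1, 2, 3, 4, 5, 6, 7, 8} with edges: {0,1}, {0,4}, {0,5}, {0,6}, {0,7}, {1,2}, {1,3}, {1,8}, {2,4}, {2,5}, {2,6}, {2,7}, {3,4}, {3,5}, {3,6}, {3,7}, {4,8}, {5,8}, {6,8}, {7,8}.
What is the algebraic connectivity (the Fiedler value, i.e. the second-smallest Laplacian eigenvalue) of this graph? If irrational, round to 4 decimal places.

Reading degrees in the order [0, 1, 2, 3, 4, 5, 6, 7, 8] gives [5, 4, 5, 5, 4, 4, 4, 4, 5]; set D = diag(5, 4, 5, 5, 4, 4, 4, 4, 5) and form L = D - A. The sorted Laplacian eigenvalues are [0, 4, 4, 4, 4, 5, 5, 5, 9]; the algebraic connectivity is the second entry, 4. By the matrix-tree theorem the graph has (1/9) * product of the nonzero eigenvalues = 32000 spanning trees.

4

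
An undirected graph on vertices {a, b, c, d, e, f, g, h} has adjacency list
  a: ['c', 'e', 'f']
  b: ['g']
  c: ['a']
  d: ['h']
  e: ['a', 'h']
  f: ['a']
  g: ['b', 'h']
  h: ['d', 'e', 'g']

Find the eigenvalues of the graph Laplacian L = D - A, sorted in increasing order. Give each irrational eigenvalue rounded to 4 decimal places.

[0, 0.2137, 0.6177, 1, 1.4977, 2.3537, 3.8408, 4.4763]

Reading degrees in the order [a, b, c, d, e, f, g, h] gives [3, 1, 1, 1, 2, 1, 2, 3]; set D = diag(3, 1, 1, 1, 2, 1, 2, 3) and form L = D - A. Since every row of L sums to 0, the all-ones vector is in the kernel and 0 is an eigenvalue. The single zero eigenvalue shows the graph is connected. The largest eigenvalue, 4.4763, is at most the vertex count 8. The eigenvalues sum to 14, which equals trace(L) = 2|E|.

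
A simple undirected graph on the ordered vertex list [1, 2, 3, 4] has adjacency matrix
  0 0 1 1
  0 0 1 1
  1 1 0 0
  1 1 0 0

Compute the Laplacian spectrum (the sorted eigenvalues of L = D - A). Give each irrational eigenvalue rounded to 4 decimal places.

With the vertex order [1, 2, 3, 4], the degrees are [2, 2, 2, 2], giving D = diag(2, 2, 2, 2) and L = D - A. L is symmetric positive semidefinite, so every eigenvalue is real and nonnegative. The eigenvalues sum to 8, which equals trace(L) = 2|E|. There is one zero in the spectrum, matching the 1 component.

[0, 2, 2, 4]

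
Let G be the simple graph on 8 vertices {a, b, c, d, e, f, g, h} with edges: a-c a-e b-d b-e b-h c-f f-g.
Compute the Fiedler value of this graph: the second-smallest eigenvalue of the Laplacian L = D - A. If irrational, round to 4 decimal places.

0.1667

Each diagonal entry of L is the vertex degree and each off-diagonal entry is -1 where an edge is present, 0 otherwise; in the order [a, b, c, d, e, f, g, h] the diagonal is [2, 3, 2, 1, 2, 2, 1, 1]. The sorted Laplacian eigenvalues are [0, 0.1667, 0.7276, 1, 1.6353, 2.6729, 3.5643, 4.2332]; the algebraic connectivity is the second entry, 0.1667. The largest eigenvalue, 4.2332, is at most the vertex count 8.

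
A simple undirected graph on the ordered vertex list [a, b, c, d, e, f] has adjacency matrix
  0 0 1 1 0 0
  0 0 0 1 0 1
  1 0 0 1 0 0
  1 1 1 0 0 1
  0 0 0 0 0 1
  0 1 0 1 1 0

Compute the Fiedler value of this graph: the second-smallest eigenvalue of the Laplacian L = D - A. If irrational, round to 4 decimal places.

With the vertex order [a, b, c, d, e, f], the degrees are [2, 2, 2, 4, 1, 3], giving D = diag(2, 2, 2, 4, 1, 3) and L = D - A. Computing the eigenvalues of L and sorting gives [0, 0.6314, 1.4738, 3, 3.7877, 5.1071]. The Fiedler value lambda_2 = 0.6314 is strictly positive, so the graph is connected. By the matrix-tree theorem the graph has (1/6) * product of the nonzero eigenvalues = 9 spanning trees.

0.6314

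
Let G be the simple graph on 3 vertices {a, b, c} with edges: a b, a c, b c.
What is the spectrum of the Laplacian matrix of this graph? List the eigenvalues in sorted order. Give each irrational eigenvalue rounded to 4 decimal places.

Each diagonal entry of L is the vertex degree and each off-diagonal entry is -1 where an edge is present, 0 otherwise; in the order [a, b, c] the diagonal is [2, 2, 2]. L is symmetric positive semidefinite, so every eigenvalue is real and nonnegative. There is one zero in the spectrum, matching the 1 component. The eigenvalues sum to 6, which equals trace(L) = 2|E|.

[0, 3, 3]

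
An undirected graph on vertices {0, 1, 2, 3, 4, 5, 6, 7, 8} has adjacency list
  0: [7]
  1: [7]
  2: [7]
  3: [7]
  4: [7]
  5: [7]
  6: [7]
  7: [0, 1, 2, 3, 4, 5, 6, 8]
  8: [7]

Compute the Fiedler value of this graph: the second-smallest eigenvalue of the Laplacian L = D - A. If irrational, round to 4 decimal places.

Reading degrees in the order [0, 1, 2, 3, 4, 5, 6, 7, 8] gives [1, 1, 1, 1, 1, 1, 1, 8, 1]; set D = diag(1, 1, 1, 1, 1, 1, 1, 8, 1) and form L = D - A. Computing the eigenvalues of L and sorting gives [0, 1, 1, 1, 1, 1, 1, 1, 9]. The Fiedler value lambda_2 = 1 is strictly positive, so the graph is connected. The eigenvalues sum to 16, which equals trace(L) = 2|E|.

1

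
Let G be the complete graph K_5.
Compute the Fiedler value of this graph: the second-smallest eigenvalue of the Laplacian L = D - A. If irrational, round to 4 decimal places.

5

The graph has 5 vertices and degree multiset [4, 4, 4, 4, 4]; D is the diagonal matrix of degrees and L = D - A. Computing the eigenvalues of L and sorting gives [0, 5, 5, 5, 5]. The Fiedler value lambda_2 = 5 is strictly positive, so the graph is connected.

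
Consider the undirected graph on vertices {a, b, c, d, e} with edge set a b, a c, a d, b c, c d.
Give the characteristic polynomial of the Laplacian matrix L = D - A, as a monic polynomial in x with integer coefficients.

x^5 - 10x^4 + 32x^3 - 32x^2

Each diagonal entry of L is the vertex degree and each off-diagonal entry is -1 where an edge is present, 0 otherwise; in the order [a, b, c, d, e] the diagonal is [3, 2, 3, 2, 0]. The eigenvalues of L are [0, 0, 2, 4, 4]; the characteristic polynomial is the product of (x - lambda_i), which multiplies out to x^5 - 10x^4 + 32x^3 - 32x^2. The constant term is 0 because L is singular (the all-ones vector lies in its kernel).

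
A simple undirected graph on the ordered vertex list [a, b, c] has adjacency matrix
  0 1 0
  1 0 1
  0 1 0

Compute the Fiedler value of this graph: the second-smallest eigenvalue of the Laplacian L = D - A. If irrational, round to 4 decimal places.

1

Reading degrees in the order [a, b, c] gives [1, 2, 1]; set D = diag(1, 2, 1) and form L = D - A. The sorted Laplacian eigenvalues are [0, 1, 3]; the algebraic connectivity is the second entry, 1. There is one zero in the spectrum, matching the 1 component.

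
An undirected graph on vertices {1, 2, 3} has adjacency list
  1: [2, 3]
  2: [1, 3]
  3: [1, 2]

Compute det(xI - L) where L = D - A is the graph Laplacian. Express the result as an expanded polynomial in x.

x^3 - 6x^2 + 9x

Each diagonal entry of L is the vertex degree and each off-diagonal entry is -1 where an edge is present, 0 otherwise; in the order [1, 2, 3] the diagonal is [2, 2, 2]. Computing det(xI - L) by cofactor expansion (or equivalently via sum-over-permutations) gives x^3 - 6x^2 + 9x. Since p(0) = det(-L) = 0, x divides p(x).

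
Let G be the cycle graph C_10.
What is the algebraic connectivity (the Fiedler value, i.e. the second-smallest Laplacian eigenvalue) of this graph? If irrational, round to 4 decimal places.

0.3820

The graph has 10 vertices and degree multiset [2, 2, 2, 2, 2, 2, 2, 2, 2, 2]; D is the diagonal matrix of degrees and L = D - A. The smallest Laplacian eigenvalue is always 0. The next one, lambda_2 = 0.3820, measures how hard the graph is to disconnect: larger values mean better connectivity.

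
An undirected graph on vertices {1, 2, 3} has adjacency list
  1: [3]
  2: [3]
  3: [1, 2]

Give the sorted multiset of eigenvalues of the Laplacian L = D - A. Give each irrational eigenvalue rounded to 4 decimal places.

With the vertex order [1, 2, 3], the degrees are [1, 1, 2], giving D = diag(1, 1, 2) and L = D - A. The multiplicity of 0 as a Laplacian eigenvalue equals the number of connected components. The single zero eigenvalue shows the graph is connected. There is one zero in the spectrum, matching the 1 component.

[0, 1, 3]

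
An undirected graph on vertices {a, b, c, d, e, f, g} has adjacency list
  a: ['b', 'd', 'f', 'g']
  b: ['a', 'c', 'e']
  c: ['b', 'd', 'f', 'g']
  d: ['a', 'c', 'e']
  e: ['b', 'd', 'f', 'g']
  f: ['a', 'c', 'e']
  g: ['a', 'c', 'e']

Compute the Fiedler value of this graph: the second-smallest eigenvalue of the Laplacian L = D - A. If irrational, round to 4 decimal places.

3

With the vertex order [a, b, c, d, e, f, g], the degrees are [4, 3, 4, 3, 4, 3, 3], giving D = diag(4, 3, 4, 3, 4, 3, 3) and L = D - A. Computing the eigenvalues of L and sorting gives [0, 3, 3, 3, 4, 4, 7]. The Fiedler value lambda_2 = 3 is strictly positive, so the graph is connected. By the matrix-tree theorem the graph has (1/7) * product of the nonzero eigenvalues = 432 spanning trees.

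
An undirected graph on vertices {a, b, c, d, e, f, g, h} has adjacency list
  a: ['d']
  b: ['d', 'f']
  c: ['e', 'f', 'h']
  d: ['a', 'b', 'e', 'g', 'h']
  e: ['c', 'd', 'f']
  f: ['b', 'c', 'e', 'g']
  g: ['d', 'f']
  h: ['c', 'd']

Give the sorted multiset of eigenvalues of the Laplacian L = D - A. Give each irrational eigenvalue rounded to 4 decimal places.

[0, 0.9005, 1.5024, 2, 2.3028, 3.7668, 5.0570, 6.4704]

Reading degrees in the order [a, b, c, d, e, f, g, h] gives [1, 2, 3, 5, 3, 4, 2, 2]; set D = diag(1, 2, 3, 5, 3, 4, 2, 2) and form L = D - A. Diagonalising L (or applying a numerical eigensolver to the 8x8 matrix) gives the spectrum above. The single zero eigenvalue shows the graph is connected. By the matrix-tree theorem the graph has (1/8) * product of the nonzero eigenvalues = 96 spanning trees.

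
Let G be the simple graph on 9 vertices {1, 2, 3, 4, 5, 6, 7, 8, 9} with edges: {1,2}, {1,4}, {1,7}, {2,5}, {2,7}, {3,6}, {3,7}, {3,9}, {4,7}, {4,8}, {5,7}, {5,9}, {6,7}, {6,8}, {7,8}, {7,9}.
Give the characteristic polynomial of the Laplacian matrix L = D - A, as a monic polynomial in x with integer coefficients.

Reading degrees in the order [1, 2, 3, 4, 5, 6, 7, 8, 9] gives [3, 3, 3, 3, 3, 3, 8, 3, 3]; set D = diag(3, 3, 3, 3, 3, 3, 8, 3, 3) and form L = D - A. L has integer entries, so p(x) = det(xI - L) has integer coefficients. Expanding the determinant yields x^9 - 32x^8 + 428x^7 - 3136x^6 + 13786x^5 - 37232x^4 + 60276x^3 - 53424x^2 + 19845x. Since p(0) = det(-L) = 0, x divides p(x). By the matrix-tree theorem the graph has (1/9) * product of the nonzero eigenvalues = 2205 spanning trees.

x^9 - 32x^8 + 428x^7 - 3136x^6 + 13786x^5 - 37232x^4 + 60276x^3 - 53424x^2 + 19845x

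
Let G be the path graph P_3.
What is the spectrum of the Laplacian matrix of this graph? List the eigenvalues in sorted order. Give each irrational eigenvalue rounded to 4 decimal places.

[0, 1, 3]

The graph has 3 vertices and degree multiset [2, 1, 1]; D is the diagonal matrix of degrees and L = D - A. Since every row of L sums to 0, the all-ones vector is in the kernel and 0 is an eigenvalue. The single zero eigenvalue shows the graph is connected.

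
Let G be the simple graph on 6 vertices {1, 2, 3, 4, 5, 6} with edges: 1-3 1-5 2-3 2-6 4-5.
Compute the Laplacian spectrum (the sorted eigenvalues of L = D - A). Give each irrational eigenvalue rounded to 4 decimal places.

Each diagonal entry of L is the vertex degree and each off-diagonal entry is -1 where an edge is present, 0 otherwise; in the order [1, 2, 3, 4, 5, 6] the diagonal is [2, 2, 2, 1, 2, 1]. Diagonalising L (or applying a numerical eigensolver to the 6x6 matrix) gives the spectrum above.

[0, 0.2679, 1, 2, 3, 3.7321]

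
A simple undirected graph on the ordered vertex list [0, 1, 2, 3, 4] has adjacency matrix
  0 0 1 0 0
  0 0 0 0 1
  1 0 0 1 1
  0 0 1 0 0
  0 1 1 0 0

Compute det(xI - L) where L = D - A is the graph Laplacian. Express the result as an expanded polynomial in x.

x^5 - 8x^4 + 20x^3 - 18x^2 + 5x

Each diagonal entry of L is the vertex degree and each off-diagonal entry is -1 where an edge is present, 0 otherwise; in the order [0, 1, 2, 3, 4] the diagonal is [1, 1, 3, 1, 2]. L has integer entries, so p(x) = det(xI - L) has integer coefficients. Expanding the determinant yields x^5 - 8x^4 + 20x^3 - 18x^2 + 5x. The constant term is 0 because L is singular (the all-ones vector lies in its kernel).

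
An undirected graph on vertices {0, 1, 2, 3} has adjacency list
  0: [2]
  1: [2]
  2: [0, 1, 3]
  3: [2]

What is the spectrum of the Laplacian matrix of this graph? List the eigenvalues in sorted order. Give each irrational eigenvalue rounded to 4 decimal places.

[0, 1, 1, 4]

With the vertex order [0, 1, 2, 3], the degrees are [1, 1, 3, 1], giving D = diag(1, 1, 3, 1) and L = D - A. Diagonalising L (or applying a numerical eigensolver to the 4x4 matrix) gives the spectrum above.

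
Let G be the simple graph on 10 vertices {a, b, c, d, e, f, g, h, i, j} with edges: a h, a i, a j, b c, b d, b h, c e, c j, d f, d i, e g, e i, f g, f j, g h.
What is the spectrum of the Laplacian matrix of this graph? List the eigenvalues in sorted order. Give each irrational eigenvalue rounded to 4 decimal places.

Reading degrees in the order [a, b, c, d, e, f, g, h, i, j] gives [3, 3, 3, 3, 3, 3, 3, 3, 3, 3]; set D = diag(3, 3, 3, 3, 3, 3, 3, 3, 3, 3) and form L = D - A. Since every row of L sums to 0, the all-ones vector is in the kernel and 0 is an eigenvalue. The eigenvalues sum to 30, which equals trace(L) = 2|E|.

[0, 2, 2, 2, 2, 2, 5, 5, 5, 5]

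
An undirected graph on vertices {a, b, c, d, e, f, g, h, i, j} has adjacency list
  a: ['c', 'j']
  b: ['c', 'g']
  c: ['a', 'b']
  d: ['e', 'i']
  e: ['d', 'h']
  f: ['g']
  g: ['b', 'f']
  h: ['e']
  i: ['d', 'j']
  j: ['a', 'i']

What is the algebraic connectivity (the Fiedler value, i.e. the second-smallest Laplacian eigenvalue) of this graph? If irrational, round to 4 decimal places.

Each diagonal entry of L is the vertex degree and each off-diagonal entry is -1 where an edge is present, 0 otherwise; in the order [a, b, c, d, e, f, g, h, i, j] the diagonal is [2, 2, 2, 2, 2, 1, 2, 1, 2, 2]. The smallest Laplacian eigenvalue is always 0. The next one, lambda_2 = 0.0979, measures how hard the graph is to disconnect: larger values mean better connectivity.

0.0979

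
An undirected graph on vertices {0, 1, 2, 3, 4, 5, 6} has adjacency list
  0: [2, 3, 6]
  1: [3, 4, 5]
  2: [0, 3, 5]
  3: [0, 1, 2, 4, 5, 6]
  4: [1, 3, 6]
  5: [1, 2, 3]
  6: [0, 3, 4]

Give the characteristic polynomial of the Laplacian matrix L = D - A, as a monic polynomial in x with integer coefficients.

Each diagonal entry of L is the vertex degree and each off-diagonal entry is -1 where an edge is present, 0 otherwise; in the order [0, 1, 2, 3, 4, 5, 6] the diagonal is [3, 3, 3, 6, 3, 3, 3]. Computing det(xI - L) by cofactor expansion (or equivalently via sum-over-permutations) gives x^7 - 24x^6 + 231x^5 - 1140x^4 + 3036x^3 - 4128x^2 + 2240x. Since p(0) = det(-L) = 0, x divides p(x). By the matrix-tree theorem the graph has (1/7) * product of the nonzero eigenvalues = 320 spanning trees.

x^7 - 24x^6 + 231x^5 - 1140x^4 + 3036x^3 - 4128x^2 + 2240x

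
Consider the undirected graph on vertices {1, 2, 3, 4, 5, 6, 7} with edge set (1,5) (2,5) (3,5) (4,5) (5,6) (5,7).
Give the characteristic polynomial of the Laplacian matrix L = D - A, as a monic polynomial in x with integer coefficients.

x^7 - 12x^6 + 45x^5 - 80x^4 + 75x^3 - 36x^2 + 7x

With the vertex order [1, 2, 3, 4, 5, 6, 7], the degrees are [1, 1, 1, 1, 6, 1, 1], giving D = diag(1, 1, 1, 1, 6, 1, 1) and L = D - A. Computing det(xI - L) by cofactor expansion (or equivalently via sum-over-permutations) gives x^7 - 12x^6 + 45x^5 - 80x^4 + 75x^3 - 36x^2 + 7x. Since p(0) = det(-L) = 0, x divides p(x). The eigenvalues sum to 12, which equals trace(L) = 2|E|.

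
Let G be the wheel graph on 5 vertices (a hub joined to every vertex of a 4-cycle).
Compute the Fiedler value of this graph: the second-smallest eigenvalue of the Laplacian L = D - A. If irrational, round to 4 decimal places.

The graph has 5 vertices and degree multiset [4, 3, 3, 3, 3]; D is the diagonal matrix of degrees and L = D - A. The smallest Laplacian eigenvalue is always 0. The next one, lambda_2 = 3, measures how hard the graph is to disconnect: larger values mean better connectivity. The eigenvalues sum to 16, which equals trace(L) = 2|E|.

3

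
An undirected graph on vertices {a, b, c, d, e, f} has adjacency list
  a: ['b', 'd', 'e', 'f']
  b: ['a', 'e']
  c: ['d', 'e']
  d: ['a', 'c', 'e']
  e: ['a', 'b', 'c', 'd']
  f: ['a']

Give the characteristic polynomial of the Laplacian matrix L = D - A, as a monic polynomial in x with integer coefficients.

x^6 - 16x^5 + 95x^4 - 256x^3 + 305x^2 - 126x

Reading degrees in the order [a, b, c, d, e, f] gives [4, 2, 2, 3, 4, 1]; set D = diag(4, 2, 2, 3, 4, 1) and form L = D - A. Computing det(xI - L) by cofactor expansion (or equivalently via sum-over-permutations) gives x^6 - 16x^5 + 95x^4 - 256x^3 + 305x^2 - 126x. The coefficient of x^5 equals -trace(L) = -16, matching the sum of degrees. By the matrix-tree theorem the graph has (1/6) * product of the nonzero eigenvalues = 21 spanning trees.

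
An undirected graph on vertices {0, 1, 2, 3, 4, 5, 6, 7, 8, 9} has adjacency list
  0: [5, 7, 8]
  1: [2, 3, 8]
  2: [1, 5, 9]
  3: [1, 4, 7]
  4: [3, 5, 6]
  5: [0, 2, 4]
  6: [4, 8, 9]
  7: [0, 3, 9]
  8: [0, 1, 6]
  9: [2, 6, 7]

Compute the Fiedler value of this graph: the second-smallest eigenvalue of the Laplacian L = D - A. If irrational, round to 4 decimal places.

With the vertex order [0, 1, 2, 3, 4, 5, 6, 7, 8, 9], the degrees are [3, 3, 3, 3, 3, 3, 3, 3, 3, 3], giving D = diag(3, 3, 3, 3, 3, 3, 3, 3, 3, 3) and L = D - A. The smallest Laplacian eigenvalue is always 0. The next one, lambda_2 = 2, measures how hard the graph is to disconnect: larger values mean better connectivity. The largest eigenvalue, 5, is at most the vertex count 10. The eigenvalues sum to 30, which equals trace(L) = 2|E|.

2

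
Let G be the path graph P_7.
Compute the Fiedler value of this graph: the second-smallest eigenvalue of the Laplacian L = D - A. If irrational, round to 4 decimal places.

The graph has 7 vertices and degree multiset [2, 2, 2, 2, 2, 1, 1]; D is the diagonal matrix of degrees and L = D - A. The smallest Laplacian eigenvalue is always 0. The next one, lambda_2 = 0.1981, measures how hard the graph is to disconnect: larger values mean better connectivity. The largest eigenvalue, 3.8019, is at most the vertex count 7.

0.1981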